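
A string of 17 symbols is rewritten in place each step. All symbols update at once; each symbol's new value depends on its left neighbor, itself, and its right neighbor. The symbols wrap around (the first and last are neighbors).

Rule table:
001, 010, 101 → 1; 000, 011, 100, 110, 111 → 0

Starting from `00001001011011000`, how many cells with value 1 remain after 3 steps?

00011011100100000
00100100001100000
01101100010000000
count of 1: 5

5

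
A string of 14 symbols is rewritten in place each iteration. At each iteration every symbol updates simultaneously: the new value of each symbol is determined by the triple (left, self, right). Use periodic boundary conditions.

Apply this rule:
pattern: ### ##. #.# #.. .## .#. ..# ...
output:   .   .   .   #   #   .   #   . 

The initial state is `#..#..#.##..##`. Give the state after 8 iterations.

.##.##..#.###.
##..#.##..#..#
..##..#.##.###
###.##..#..#..
#...#.##.##.##
.#.#..#..#..#.
#...##.##.##.#
.#.##..#..#..#

.#.##..#..#..#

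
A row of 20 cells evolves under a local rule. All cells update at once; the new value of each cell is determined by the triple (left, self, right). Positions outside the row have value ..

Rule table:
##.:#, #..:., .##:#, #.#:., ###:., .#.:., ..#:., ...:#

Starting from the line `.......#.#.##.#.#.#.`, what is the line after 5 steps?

..##...###.##.#.##.#

######.....##.......
#....#.###.##.######
..##...#.#.##.#....#
#.##.#.....##...##..
..##...###.##.#.##.#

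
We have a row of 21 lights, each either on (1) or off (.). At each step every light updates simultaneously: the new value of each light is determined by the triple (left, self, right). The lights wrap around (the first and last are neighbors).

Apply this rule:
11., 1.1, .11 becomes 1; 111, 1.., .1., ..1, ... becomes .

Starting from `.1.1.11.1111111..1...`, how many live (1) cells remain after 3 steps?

2

step 1: ..1.11111.....1......
step 2: ...11...1............
step 3: ...11................
count of 1: 2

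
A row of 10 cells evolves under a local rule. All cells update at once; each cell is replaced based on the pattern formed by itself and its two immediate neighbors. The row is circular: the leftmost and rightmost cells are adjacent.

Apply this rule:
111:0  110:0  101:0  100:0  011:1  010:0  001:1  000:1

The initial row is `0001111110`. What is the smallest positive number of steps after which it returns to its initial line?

1111000000
1000011111
0011110000
1110000111
0000111100
1111100001
0000001111
0111111000
1100000011
0001111110

10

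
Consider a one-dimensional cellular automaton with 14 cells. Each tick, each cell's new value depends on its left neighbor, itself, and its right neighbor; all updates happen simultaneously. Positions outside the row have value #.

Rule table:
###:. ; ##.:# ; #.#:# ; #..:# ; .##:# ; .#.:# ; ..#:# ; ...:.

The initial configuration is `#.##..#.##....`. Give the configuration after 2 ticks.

..........####

tick 1: ###########..#
tick 2: ..........####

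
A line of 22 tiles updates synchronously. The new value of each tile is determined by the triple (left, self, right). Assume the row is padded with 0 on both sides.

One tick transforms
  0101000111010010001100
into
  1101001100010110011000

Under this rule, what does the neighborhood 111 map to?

0

At position 8 the neighborhood is 111; the next row has 0 there.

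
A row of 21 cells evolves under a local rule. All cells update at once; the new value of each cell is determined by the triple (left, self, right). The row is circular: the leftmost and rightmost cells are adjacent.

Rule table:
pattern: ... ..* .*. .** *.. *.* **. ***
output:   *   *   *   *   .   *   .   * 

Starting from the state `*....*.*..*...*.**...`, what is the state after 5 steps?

*.******.**.*****..**
.******.**.*****..***
******.**.*****..***.
*****.**.*****..***.*
****.**.*****..***.**

****.**.*****..***.**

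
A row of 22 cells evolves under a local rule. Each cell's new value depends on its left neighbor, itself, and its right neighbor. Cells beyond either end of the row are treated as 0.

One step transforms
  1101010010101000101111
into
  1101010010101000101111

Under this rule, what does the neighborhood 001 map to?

At position 7 the neighborhood is 001; the next row has 0 there.

0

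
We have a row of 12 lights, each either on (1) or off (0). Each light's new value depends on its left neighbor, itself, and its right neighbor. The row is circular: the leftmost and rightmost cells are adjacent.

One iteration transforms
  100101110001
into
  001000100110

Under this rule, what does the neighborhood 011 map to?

0

At position 5 the neighborhood is 011; the next row has 0 there.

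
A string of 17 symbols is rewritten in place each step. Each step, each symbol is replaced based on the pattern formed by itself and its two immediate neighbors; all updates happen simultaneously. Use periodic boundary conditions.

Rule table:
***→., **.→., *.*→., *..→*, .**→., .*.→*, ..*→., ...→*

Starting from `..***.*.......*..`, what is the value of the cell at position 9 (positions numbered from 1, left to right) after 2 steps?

.

step 1: *.....*******.***
step 2: .****............
position 9 holds .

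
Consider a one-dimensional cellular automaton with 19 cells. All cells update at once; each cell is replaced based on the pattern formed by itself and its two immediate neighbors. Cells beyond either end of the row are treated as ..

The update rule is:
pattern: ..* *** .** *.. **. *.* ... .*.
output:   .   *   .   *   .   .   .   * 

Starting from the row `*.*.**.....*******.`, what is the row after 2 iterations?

*.**..**.....***..*

iteration 1: *.*...*.....*****.*
iteration 2: *.**..**.....***..*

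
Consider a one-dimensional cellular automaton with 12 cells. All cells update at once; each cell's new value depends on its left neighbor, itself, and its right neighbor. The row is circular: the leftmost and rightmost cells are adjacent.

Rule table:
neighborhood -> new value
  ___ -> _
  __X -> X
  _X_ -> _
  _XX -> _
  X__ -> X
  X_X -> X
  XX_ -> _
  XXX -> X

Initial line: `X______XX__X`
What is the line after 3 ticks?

_X____X__XX_
X_X__X_XX__X
_X_XX_X__XX_

_X_XX_X__XX_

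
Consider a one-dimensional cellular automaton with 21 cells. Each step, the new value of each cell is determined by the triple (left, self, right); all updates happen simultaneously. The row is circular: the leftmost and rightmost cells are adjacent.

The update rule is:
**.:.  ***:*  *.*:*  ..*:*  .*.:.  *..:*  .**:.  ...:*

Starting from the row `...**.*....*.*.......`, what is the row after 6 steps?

***..*.****.*.*******
**.**.*.**.*.*.******
*.*..*.*..*.*.*.*****
.*.**.*.**.*.*.*.****
*.*..*.*..*.*.*.*.**.
.*.**.*.**.*.*.*.*..*

.*.**.*.**.*.*.*.*..*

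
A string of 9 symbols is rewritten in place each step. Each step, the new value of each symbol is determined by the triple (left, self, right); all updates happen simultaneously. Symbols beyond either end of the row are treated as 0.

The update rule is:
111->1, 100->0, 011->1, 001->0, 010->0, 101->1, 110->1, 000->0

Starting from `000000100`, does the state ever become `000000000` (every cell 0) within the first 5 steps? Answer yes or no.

000000000
all cells are 0 at step 1

yes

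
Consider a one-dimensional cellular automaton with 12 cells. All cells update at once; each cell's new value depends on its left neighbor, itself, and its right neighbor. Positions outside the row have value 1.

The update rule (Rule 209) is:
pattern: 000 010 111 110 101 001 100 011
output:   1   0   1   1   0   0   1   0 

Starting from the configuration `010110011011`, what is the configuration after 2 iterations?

111001100100

000011001001
111001100100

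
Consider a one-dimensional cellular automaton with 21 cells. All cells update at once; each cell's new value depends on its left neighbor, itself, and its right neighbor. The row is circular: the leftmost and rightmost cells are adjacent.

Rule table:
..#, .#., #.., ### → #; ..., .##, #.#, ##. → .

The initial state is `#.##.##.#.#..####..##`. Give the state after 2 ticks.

#......##..#........#

tick 1: ........#.###.##.##.#
tick 2: #......##..#........#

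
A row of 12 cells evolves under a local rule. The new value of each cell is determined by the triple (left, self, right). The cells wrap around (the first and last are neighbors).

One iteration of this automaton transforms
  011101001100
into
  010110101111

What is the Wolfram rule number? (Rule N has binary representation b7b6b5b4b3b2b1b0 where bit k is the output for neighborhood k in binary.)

position 2: 111 → 0  (bit 7 = 0)
position 3: 110 → 1  (bit 6 = 1)
position 4: 101 → 1  (bit 5 = 1)
position 6: 100 → 1  (bit 4 = 1)
position 1: 011 → 1  (bit 3 = 1)
position 5: 010 → 0  (bit 2 = 0)
position 0: 001 → 0  (bit 1 = 0)
position 11: 000 → 1  (bit 0 = 1)
bits b7..b0 = 01111001 = 121

121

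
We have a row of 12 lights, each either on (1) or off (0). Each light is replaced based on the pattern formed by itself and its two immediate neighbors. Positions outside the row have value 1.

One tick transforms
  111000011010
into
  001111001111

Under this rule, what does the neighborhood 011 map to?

0

At position 7 the neighborhood is 011; the next row has 0 there.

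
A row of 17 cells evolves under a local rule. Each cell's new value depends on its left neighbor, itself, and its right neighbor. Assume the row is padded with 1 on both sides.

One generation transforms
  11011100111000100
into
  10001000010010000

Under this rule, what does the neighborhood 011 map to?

0

At position 3 the neighborhood is 011; the next row has 0 there.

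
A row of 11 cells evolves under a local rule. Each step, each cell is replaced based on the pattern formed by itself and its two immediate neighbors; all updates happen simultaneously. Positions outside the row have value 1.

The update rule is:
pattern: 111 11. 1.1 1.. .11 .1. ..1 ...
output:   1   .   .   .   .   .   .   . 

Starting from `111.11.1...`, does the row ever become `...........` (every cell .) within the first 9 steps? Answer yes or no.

yes

step 1: 11.........
step 2: 1..........
step 3: ...........
all cells are . at step 3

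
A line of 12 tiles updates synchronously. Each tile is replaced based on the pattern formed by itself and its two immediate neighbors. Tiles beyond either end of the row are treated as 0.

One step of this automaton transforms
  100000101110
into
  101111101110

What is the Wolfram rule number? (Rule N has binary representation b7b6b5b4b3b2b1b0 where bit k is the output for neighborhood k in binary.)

position 9: 111 → 1  (bit 7 = 1)
position 10: 110 → 1  (bit 6 = 1)
position 7: 101 → 0  (bit 5 = 0)
position 1: 100 → 0  (bit 4 = 0)
position 8: 011 → 1  (bit 3 = 1)
position 0: 010 → 1  (bit 2 = 1)
position 5: 001 → 1  (bit 1 = 1)
position 2: 000 → 1  (bit 0 = 1)
bits b7..b0 = 11001111 = 207

207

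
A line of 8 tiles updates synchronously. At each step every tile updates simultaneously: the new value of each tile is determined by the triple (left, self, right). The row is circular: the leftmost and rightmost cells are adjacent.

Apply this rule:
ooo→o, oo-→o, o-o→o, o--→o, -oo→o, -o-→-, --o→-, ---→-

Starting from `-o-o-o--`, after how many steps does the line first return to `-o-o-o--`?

8

--o-o-o-
---o-o-o
o---o-o-
-o---o-o
o-o---o-
-o-o---o
o-o-o---
-o-o-o--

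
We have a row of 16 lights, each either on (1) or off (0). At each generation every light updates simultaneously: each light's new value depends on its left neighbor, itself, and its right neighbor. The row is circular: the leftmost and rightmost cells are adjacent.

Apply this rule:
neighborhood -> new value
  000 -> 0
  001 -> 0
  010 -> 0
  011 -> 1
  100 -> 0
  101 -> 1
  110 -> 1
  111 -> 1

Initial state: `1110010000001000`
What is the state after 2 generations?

1110000000000000
1110000000000000

1110000000000000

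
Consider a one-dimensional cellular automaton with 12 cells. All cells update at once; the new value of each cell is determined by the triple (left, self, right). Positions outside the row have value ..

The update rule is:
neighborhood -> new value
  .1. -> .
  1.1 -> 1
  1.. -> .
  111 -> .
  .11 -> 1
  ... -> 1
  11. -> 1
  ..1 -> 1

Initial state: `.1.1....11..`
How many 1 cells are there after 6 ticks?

5

tick 1: 1.1..11111.1
tick 2: .1..11...11.
tick 3: 1..111.1111.
tick 4: ..11.111..1.
tick 5: 111111.1.1..
tick 6: 1....11.1..1
count of 1: 5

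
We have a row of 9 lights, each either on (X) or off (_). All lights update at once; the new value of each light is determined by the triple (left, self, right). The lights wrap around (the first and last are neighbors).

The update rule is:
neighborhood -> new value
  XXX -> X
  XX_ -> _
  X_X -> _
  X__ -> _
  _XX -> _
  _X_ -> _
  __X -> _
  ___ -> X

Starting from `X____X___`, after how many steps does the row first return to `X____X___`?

2

step 1: __XX___X_
step 2: X____X___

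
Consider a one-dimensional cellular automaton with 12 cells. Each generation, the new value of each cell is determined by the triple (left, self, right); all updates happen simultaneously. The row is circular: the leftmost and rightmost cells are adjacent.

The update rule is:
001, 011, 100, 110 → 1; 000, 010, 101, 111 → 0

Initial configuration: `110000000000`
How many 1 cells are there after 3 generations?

8

111000000001
001100000011
111110000111
count of 1: 8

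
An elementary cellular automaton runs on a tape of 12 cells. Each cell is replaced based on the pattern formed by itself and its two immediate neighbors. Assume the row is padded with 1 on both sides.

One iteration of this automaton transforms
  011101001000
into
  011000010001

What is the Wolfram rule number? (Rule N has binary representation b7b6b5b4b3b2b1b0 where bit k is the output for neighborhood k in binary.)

position 2: 111 → 1  (bit 7 = 1)
position 3: 110 → 0  (bit 6 = 0)
position 0: 101 → 0  (bit 5 = 0)
position 6: 100 → 0  (bit 4 = 0)
position 1: 011 → 1  (bit 3 = 1)
position 5: 010 → 0  (bit 2 = 0)
position 7: 001 → 1  (bit 1 = 1)
position 10: 000 → 0  (bit 0 = 0)
bits b7..b0 = 10001010 = 138

138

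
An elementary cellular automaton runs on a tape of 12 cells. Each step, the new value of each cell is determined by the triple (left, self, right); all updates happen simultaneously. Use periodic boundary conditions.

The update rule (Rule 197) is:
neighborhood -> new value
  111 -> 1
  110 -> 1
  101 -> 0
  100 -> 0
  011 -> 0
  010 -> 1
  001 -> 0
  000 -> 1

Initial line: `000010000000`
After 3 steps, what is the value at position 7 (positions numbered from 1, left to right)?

0

111010111111
111010011111
111010001111
position 7 holds 0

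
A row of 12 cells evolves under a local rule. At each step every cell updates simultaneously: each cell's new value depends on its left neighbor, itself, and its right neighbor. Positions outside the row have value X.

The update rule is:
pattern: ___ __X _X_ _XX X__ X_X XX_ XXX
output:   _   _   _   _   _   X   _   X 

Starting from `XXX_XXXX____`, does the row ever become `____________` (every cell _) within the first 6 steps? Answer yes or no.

no

XX_X_XX_____
X_X_X_______
_X_X________
X_X_________
_X__________
X___________
step 6 is X___________, still not uniform _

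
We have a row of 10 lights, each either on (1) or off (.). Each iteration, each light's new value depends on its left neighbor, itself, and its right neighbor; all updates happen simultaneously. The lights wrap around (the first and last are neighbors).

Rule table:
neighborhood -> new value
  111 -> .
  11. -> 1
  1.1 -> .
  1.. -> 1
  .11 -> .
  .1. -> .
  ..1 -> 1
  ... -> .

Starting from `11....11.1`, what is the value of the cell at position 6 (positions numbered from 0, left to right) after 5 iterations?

1

iteration 1: .11..1.1..
iteration 2: 1.111...1.
iteration 3: ....11.1..
iteration 4: ...1.1..1.
iteration 5: ..1...11.1
position 6 holds 1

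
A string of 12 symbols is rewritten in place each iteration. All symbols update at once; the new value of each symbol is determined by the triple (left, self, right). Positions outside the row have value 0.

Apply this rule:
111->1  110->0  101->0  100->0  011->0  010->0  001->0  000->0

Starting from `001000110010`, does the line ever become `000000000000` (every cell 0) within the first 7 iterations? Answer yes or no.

yes

iteration 1: 000000000000
all cells are 0 at iteration 1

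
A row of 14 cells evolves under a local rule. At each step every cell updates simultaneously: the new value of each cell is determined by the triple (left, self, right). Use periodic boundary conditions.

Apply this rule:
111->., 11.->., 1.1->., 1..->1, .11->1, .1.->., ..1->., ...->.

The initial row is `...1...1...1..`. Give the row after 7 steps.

1...1.....1...

step 1: ....1...1...1.
step 2: .....1...1...1
step 3: 1.....1...1...
step 4: .1.....1...1..
step 5: ..1.....1...1.
step 6: ...1.....1...1
step 7: 1...1.....1...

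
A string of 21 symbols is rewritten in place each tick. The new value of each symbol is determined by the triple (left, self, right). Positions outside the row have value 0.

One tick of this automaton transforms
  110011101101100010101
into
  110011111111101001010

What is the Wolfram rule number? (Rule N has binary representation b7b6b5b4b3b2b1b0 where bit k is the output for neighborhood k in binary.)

position 5: 111 → 1  (bit 7 = 1)
position 1: 110 → 1  (bit 6 = 1)
position 7: 101 → 1  (bit 5 = 1)
position 2: 100 → 0  (bit 4 = 0)
position 0: 011 → 1  (bit 3 = 1)
position 16: 010 → 0  (bit 2 = 0)
position 3: 001 → 0  (bit 1 = 0)
position 14: 000 → 1  (bit 0 = 1)
bits b7..b0 = 11101001 = 233

233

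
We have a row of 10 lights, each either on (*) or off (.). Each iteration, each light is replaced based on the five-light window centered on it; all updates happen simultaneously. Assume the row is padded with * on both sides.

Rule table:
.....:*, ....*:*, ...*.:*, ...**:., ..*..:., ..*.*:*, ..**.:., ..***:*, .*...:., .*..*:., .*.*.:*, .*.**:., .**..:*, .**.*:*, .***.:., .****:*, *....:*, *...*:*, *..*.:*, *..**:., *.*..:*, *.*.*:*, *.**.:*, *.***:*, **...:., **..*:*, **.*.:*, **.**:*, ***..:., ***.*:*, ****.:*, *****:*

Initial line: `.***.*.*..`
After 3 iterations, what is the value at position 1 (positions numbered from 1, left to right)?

**.*****..
*******.*.
*********.
position 1 holds *

*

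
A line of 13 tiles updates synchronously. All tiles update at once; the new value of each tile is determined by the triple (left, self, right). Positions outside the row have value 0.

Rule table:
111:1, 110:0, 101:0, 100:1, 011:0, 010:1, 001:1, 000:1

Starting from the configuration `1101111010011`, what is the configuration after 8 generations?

0000110011100
1111001101011
0110110001000
1000001111111
1111110111110
0111100011101
1011011101001
1000001001111

1000001001111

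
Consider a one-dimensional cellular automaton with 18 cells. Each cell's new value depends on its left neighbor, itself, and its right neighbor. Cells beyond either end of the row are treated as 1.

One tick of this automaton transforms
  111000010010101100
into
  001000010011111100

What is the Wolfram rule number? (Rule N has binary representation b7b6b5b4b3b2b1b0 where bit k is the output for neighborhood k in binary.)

108

position 0: 111 → 0  (bit 7 = 0)
position 2: 110 → 1  (bit 6 = 1)
position 11: 101 → 1  (bit 5 = 1)
position 3: 100 → 0  (bit 4 = 0)
position 14: 011 → 1  (bit 3 = 1)
position 7: 010 → 1  (bit 2 = 1)
position 6: 001 → 0  (bit 1 = 0)
position 4: 000 → 0  (bit 0 = 0)
bits b7..b0 = 01101100 = 108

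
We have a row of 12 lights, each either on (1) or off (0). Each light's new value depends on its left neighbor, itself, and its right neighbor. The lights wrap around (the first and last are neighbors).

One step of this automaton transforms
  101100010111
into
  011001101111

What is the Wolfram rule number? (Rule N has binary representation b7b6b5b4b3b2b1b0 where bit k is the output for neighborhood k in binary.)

171

position 10: 111 → 1  (bit 7 = 1)
position 0: 110 → 0  (bit 6 = 0)
position 1: 101 → 1  (bit 5 = 1)
position 4: 100 → 0  (bit 4 = 0)
position 2: 011 → 1  (bit 3 = 1)
position 7: 010 → 0  (bit 2 = 0)
position 6: 001 → 1  (bit 1 = 1)
position 5: 000 → 1  (bit 0 = 1)
bits b7..b0 = 10101011 = 171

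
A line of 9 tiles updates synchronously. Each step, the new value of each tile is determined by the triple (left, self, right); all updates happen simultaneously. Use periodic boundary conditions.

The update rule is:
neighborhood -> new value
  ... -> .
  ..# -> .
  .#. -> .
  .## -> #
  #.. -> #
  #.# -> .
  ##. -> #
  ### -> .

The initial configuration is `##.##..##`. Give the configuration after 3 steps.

step 1: .#.###.#.
step 2: ...#.#..#
step 3: #.....#..

#.....#..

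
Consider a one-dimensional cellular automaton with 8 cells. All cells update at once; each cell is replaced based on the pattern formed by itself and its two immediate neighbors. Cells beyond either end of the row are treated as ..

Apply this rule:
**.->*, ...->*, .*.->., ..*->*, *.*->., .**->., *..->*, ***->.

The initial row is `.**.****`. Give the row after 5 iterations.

**...*..

iteration 1: *.*....*
iteration 2: ...****.
iteration 3: ***...**
iteration 4: ..****.*
iteration 5: **...*..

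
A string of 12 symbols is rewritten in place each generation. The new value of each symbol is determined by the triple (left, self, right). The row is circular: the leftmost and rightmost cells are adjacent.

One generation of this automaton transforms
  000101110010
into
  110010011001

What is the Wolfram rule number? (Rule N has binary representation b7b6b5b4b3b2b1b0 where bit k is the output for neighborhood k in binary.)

113

position 6: 111 → 0  (bit 7 = 0)
position 7: 110 → 1  (bit 6 = 1)
position 4: 101 → 1  (bit 5 = 1)
position 8: 100 → 1  (bit 4 = 1)
position 5: 011 → 0  (bit 3 = 0)
position 3: 010 → 0  (bit 2 = 0)
position 2: 001 → 0  (bit 1 = 0)
position 0: 000 → 1  (bit 0 = 1)
bits b7..b0 = 01110001 = 113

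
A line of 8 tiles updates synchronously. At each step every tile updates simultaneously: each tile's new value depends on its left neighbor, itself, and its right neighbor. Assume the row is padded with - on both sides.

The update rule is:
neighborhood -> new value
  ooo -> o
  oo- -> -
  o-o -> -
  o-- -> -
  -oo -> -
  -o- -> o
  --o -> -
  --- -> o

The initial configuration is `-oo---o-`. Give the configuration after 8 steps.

----o-o-
ooo-o-o-
-o--o-o-
-o--o-o-  (fixed point — unchanged through step 8)

-o--o-o-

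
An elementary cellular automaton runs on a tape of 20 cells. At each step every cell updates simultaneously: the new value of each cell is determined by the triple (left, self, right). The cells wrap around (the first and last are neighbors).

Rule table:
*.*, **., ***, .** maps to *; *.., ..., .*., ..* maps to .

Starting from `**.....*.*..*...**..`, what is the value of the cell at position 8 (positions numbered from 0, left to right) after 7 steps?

step 1: **......*.......**..
step 2: **..............**..
step 3: **..............**..  (fixed point — unchanged through step 7)
position 8 holds .

.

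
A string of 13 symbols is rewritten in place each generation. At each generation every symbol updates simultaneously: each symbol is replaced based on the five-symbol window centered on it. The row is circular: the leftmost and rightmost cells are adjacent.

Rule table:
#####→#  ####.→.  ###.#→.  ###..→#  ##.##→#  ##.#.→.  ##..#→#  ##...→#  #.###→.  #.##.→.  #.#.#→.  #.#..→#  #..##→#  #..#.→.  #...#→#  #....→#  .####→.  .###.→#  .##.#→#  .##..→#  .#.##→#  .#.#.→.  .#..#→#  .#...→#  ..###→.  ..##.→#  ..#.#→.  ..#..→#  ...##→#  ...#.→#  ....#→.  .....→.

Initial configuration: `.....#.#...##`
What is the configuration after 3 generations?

#.##.####....

generation 1: ##..#..######
generation 2: .##.###..####
generation 3: #.##.####....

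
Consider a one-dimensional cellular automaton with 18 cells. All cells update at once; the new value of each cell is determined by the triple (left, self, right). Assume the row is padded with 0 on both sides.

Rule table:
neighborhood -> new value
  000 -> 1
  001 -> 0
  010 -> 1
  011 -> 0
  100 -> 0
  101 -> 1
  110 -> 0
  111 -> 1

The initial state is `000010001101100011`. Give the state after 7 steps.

111010100010001000
010111101010101011
011011011111111100
000100101111111001
110100110111110001
001100001011100101
100001101101000111

100001101101000111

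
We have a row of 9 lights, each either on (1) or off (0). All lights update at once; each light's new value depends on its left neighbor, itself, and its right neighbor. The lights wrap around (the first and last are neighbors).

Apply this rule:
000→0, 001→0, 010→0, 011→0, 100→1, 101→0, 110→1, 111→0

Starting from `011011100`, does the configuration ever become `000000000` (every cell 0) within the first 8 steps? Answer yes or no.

no

001000110
000100011
100010001
110001000
011000100
001100010
000110001
100011000
step 8 is 100011000, still not uniform 0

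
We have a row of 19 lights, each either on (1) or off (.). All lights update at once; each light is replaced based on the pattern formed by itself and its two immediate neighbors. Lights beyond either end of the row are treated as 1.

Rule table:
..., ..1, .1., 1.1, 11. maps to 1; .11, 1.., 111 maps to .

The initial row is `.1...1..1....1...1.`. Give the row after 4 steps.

111111.1111.1111...

step 1: 11.111.11.1111.1111
step 2: .11..11.11...11....
step 3: 1.1.1.11.1.11.1.111
step 4: 111111.1111.1111...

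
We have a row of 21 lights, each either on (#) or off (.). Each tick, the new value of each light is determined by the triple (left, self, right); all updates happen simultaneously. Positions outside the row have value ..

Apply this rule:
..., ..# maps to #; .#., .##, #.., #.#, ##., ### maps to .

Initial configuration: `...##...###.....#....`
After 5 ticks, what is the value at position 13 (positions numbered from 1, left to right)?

.

###...##....####..###
....##...###.....#...
####...##....####..##
.....##...###.....#..
#####...##....####..#
position 13 holds .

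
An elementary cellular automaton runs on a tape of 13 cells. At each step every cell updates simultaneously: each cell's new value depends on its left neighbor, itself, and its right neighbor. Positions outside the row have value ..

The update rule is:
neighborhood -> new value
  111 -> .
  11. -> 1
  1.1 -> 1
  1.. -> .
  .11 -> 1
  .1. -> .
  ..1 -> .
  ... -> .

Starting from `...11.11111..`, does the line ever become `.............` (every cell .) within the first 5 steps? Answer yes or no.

yes

...1111...1..
...1..1......
.............
all cells are . at step 3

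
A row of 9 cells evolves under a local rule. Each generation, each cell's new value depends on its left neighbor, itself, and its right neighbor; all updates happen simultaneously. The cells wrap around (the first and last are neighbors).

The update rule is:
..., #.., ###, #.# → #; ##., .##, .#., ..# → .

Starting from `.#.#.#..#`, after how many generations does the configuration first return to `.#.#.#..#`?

#.#.#.#..
.#.#.#.#.
..#.#.#.#
#..#.#.#.
.#..#.#.#
#.#..#.#.
.#.#..#.#
#.#.#..#.
.#.#.#..#

9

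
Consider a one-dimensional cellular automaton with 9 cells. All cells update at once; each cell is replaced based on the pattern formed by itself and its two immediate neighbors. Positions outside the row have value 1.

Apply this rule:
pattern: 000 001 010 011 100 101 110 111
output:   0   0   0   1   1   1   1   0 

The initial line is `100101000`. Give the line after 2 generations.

generation 1: 110010100
generation 2: 011001010

011001010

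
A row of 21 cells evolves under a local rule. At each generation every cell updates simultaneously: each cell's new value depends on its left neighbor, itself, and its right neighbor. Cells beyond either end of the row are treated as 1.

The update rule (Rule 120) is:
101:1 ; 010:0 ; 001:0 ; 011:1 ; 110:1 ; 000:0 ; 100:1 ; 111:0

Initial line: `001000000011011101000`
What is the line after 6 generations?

100111001000001010100

100100000011110110100
110010000010011111010
011001000001010001101
111100100000101001111
000110010000010101000
100111001000001010100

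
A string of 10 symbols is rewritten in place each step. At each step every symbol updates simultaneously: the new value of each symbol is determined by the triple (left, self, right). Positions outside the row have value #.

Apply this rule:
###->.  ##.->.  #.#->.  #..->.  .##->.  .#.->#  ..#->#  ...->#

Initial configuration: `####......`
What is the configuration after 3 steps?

.....#####
.####.....
......####

......####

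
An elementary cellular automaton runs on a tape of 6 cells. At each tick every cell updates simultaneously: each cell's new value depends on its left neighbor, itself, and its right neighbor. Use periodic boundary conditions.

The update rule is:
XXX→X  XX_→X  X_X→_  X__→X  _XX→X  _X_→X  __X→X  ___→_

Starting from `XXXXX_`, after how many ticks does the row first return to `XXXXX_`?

XXXXX_

1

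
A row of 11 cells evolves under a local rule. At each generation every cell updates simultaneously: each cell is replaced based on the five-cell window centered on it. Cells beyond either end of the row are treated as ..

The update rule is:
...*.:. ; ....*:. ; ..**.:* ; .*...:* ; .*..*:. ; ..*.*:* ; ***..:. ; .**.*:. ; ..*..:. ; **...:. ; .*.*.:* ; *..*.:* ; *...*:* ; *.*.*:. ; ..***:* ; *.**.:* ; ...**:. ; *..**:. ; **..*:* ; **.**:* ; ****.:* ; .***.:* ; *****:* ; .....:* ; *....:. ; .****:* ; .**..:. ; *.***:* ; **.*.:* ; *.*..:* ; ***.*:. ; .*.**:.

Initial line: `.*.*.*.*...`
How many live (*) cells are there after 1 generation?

7

.**.*.***.*
count of *: 7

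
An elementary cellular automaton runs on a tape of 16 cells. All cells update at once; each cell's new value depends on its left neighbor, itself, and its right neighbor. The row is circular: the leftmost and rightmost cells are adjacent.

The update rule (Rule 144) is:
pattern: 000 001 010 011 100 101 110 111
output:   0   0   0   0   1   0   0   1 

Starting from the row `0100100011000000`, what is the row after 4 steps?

step 1: 0010010000100000
step 2: 0001001000010000
step 3: 0000100100001000
step 4: 0000010010000100

0000010010000100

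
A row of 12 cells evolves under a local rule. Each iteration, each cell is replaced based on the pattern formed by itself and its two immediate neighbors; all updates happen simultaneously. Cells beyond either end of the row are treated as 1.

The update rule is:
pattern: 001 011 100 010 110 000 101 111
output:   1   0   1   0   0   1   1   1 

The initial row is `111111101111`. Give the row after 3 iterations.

111101010101

111111010111
111110101011
111101010101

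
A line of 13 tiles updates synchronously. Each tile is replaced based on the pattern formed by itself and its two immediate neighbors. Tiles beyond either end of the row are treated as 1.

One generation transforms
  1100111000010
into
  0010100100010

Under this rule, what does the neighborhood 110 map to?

At position 1 the neighborhood is 110; the next row has 0 there.

0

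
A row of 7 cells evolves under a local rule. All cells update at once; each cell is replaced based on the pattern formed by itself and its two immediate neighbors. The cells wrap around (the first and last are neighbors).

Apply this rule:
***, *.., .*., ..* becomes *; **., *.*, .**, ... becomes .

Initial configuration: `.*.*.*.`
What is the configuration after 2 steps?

*..*..*

step 1: **.*.**
step 2: *..*..*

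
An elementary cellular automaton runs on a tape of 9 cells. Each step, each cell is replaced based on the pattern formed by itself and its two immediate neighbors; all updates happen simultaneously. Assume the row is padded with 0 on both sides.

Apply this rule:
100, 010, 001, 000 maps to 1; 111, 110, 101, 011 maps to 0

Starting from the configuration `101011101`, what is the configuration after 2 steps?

101000001
101111111

101111111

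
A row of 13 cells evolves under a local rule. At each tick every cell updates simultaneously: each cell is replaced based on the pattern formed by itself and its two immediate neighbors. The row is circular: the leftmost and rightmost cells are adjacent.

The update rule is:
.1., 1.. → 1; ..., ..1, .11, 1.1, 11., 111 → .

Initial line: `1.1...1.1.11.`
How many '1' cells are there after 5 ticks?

4

1.11..1.1....
1...1.1.11...
11..1.1...1..
..1.1.11..11.
..1.1...1...1
count of 1: 4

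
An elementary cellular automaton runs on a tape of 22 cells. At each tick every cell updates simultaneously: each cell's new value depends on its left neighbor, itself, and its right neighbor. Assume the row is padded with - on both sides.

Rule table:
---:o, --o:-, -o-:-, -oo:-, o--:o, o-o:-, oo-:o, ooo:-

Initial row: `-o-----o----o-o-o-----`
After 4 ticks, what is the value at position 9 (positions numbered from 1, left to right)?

tick 1: --oooo--ooo------ooooo
tick 2: o----oo---oooooo-----o
tick 3: -ooo--ooo------ooooo--
tick 4: ---oo---oooooo-----ooo
position 9 holds o

o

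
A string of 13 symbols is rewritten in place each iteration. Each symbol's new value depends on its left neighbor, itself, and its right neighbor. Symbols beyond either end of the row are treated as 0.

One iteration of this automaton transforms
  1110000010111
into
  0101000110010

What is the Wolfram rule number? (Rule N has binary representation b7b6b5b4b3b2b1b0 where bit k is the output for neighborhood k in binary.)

position 1: 111 → 1  (bit 7 = 1)
position 2: 110 → 0  (bit 6 = 0)
position 9: 101 → 0  (bit 5 = 0)
position 3: 100 → 1  (bit 4 = 1)
position 0: 011 → 0  (bit 3 = 0)
position 8: 010 → 1  (bit 2 = 1)
position 7: 001 → 1  (bit 1 = 1)
position 4: 000 → 0  (bit 0 = 0)
bits b7..b0 = 10010110 = 150

150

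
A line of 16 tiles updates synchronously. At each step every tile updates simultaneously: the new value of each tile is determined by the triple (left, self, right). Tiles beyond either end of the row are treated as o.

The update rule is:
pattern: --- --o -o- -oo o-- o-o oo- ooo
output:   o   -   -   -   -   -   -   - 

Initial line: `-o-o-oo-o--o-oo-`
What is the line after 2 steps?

-oooooooooooooo-

----------------
-oooooooooooooo-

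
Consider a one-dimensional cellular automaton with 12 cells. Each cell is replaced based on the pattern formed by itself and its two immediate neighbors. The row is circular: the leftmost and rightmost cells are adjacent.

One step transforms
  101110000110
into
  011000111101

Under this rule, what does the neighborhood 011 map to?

1

At position 2 the neighborhood is 011; the next row has 1 there.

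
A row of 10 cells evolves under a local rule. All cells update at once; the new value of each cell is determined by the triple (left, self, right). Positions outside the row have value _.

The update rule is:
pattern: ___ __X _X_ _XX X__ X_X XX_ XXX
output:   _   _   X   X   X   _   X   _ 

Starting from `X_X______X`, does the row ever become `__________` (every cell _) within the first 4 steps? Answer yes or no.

X_XX_____X
X_XXX____X
X_X_XX___X
X_X_XXX__X
step 4 is X_X_XXX__X, still not uniform _

no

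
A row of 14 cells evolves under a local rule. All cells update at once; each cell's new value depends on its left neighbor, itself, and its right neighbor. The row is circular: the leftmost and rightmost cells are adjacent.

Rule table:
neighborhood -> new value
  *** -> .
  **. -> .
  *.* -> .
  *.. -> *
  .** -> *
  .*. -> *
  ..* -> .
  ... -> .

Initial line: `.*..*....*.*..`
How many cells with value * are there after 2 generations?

6

generation 1: .**.**...*.**.
generation 2: .*..*.*..*.*.*
count of *: 6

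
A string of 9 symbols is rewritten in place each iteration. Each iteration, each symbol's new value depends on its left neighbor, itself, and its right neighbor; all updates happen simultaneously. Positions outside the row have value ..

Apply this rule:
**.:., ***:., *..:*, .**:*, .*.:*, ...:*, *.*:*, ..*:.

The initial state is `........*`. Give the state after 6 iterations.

*******.*
*......**
******.*.
*.....***
*****.*..
*....****

*....****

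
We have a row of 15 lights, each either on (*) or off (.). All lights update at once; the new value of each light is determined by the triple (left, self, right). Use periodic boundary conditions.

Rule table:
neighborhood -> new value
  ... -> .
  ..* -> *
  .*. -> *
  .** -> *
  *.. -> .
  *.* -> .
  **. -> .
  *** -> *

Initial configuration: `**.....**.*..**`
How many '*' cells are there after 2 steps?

7

step 1: *.....**..*.***
step 2: .....**..**.***
count of *: 7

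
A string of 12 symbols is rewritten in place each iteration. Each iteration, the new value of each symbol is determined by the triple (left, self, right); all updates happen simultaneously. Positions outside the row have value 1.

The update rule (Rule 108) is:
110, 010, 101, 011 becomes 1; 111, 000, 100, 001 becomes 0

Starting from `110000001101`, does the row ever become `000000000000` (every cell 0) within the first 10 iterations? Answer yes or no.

iteration 1: 010000001111
iteration 2: 110000001000
iteration 3: 010000001000
iteration 4: 110000001000  (repeats iteration 2; period 2)
iteration 10: 110000001000
iteration 10 is 110000001000, still not uniform 0

no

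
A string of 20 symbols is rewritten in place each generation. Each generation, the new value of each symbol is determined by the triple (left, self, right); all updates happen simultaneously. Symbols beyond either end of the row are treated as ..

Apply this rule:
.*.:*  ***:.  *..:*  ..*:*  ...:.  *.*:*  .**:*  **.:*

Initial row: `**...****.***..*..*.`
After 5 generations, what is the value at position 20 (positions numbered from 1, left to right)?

*

generation 1: ***.**..***.********
generation 2: *.*******.***......*
generation 3: ***.....***.**....**
generation 4: *.**...**.*****..***
generation 5: *****.*****...****.*
position 20 holds *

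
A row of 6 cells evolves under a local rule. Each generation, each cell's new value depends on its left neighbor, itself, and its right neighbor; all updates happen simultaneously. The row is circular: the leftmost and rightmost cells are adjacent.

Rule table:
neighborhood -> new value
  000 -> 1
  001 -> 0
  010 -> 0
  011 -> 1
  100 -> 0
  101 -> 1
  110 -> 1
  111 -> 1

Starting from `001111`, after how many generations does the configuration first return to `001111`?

001111

1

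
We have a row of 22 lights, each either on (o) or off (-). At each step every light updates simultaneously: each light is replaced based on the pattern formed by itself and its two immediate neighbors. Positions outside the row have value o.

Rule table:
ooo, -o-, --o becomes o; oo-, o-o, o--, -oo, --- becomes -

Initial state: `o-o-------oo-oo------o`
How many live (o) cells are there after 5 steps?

step 1: --o------o----------o-
step 2: -oo-----oo---------oo-
step 3: -------o----------o---
step 4: ------oo---------oo--o
step 5: -----o----------o---o-
count of o: 3

3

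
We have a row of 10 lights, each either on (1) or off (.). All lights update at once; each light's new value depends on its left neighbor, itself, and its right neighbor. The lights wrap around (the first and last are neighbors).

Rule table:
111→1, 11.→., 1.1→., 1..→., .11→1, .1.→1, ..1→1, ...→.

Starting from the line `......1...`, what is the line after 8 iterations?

.....11...
....11....
...11.....
..11......
.11.......
11........
1........1
........11

........11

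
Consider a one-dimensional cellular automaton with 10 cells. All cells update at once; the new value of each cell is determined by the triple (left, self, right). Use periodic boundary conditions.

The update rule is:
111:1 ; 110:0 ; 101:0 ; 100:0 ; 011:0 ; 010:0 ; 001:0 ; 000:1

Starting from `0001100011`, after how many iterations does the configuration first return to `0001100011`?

0100001000
0001100011

2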